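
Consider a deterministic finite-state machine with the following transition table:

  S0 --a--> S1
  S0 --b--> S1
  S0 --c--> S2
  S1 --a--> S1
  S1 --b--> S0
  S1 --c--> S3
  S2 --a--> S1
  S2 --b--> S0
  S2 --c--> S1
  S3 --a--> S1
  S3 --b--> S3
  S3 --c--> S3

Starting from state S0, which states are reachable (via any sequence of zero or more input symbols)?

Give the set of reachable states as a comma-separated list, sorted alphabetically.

BFS from S0:
  visit S0: S0--a-->S1 (new), S0--b-->S1 (seen), S0--c-->S2 (new)
  visit S1: S1--a-->S1 (seen), S1--b-->S0 (seen), S1--c-->S3 (new)
  visit S2: S2--a-->S1 (seen), S2--b-->S0 (seen), S2--c-->S1 (seen)
  visit S3: S3--a-->S1 (seen), S3--b-->S3 (seen), S3--c-->S3 (seen)

Answer: S0, S1, S2, S3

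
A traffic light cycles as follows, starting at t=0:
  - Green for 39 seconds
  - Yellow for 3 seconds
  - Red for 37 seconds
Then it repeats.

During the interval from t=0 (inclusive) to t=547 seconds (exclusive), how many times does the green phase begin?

Cycle = 39+3+37 = 79s
green phase starts at t = k*79 + 0 for k=0,1,2,...
Need k*79+0 < 547 → k < 6.924
k ∈ {0, ..., 6} → 7 starts

Answer: 7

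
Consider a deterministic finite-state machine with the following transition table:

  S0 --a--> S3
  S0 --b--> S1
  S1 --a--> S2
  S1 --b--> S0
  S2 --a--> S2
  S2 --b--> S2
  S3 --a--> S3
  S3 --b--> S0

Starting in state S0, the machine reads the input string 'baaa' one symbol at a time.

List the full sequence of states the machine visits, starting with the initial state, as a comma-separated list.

Start: S0
  read 'b': S0 --b--> S1
  read 'a': S1 --a--> S2
  read 'a': S2 --a--> S2
  read 'a': S2 --a--> S2

Answer: S0, S1, S2, S2, S2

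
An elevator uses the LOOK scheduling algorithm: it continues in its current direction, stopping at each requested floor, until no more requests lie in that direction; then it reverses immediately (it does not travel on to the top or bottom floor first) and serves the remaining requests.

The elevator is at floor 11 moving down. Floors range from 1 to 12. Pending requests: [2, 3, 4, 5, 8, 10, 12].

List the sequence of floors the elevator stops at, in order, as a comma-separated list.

Current: 11, moving DOWN
Serve below first (descending): [10, 8, 5, 4, 3, 2]
Then reverse, serve above (ascending): [12]

Answer: 10, 8, 5, 4, 3, 2, 12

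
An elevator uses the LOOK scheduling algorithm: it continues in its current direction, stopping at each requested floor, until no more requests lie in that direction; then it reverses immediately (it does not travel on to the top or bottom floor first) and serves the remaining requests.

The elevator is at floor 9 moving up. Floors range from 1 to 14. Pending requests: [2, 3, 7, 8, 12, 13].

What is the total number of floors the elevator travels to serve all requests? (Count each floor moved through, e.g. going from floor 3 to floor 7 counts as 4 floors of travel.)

Answer: 15

Derivation:
Start at floor 9 moving up, LOOK stop order: [12, 13, 8, 7, 3, 2]
  9 → 12: |12-9| = 3, total = 3
  12 → 13: |13-12| = 1, total = 4
  13 → 8: |8-13| = 5, total = 9
  8 → 7: |7-8| = 1, total = 10
  7 → 3: |3-7| = 4, total = 14
  3 → 2: |2-3| = 1, total = 15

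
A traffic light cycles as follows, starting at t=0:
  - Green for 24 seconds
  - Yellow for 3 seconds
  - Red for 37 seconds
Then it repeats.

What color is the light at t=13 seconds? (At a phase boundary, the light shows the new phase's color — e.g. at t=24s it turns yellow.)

Answer: green

Derivation:
Cycle length = 24 + 3 + 37 = 64s
t = 13, phase_t = 13 mod 64 = 13
13 < 24 (green end) → GREEN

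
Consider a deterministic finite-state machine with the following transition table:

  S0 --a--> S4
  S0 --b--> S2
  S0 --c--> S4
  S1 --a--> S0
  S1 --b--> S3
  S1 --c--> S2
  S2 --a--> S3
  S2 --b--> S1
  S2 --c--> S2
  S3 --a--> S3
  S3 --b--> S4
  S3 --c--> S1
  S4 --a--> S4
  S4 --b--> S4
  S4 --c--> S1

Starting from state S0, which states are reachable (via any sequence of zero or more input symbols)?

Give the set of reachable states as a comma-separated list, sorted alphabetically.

BFS from S0:
  visit S0: S0--a-->S4 (new), S0--b-->S2 (new), S0--c-->S4 (seen)
  visit S4: S4--a-->S4 (seen), S4--b-->S4 (seen), S4--c-->S1 (new)
  visit S2: S2--a-->S3 (new), S2--b-->S1 (seen), S2--c-->S2 (seen)
  visit S1: S1--a-->S0 (seen), S1--b-->S3 (seen), S1--c-->S2 (seen)
  visit S3: S3--a-->S3 (seen), S3--b-->S4 (seen), S3--c-->S1 (seen)

Answer: S0, S1, S2, S3, S4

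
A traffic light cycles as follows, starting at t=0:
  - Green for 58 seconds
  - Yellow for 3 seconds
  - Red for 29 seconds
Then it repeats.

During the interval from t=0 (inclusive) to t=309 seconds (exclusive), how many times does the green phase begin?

Cycle = 58+3+29 = 90s
green phase starts at t = k*90 + 0 for k=0,1,2,...
Need k*90+0 < 309 → k < 3.433
k ∈ {0, ..., 3} → 4 starts

Answer: 4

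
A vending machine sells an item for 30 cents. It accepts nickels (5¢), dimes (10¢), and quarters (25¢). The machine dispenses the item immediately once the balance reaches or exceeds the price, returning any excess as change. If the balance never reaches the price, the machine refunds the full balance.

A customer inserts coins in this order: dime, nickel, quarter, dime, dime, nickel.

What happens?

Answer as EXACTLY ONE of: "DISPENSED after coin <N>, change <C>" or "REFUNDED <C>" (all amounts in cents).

Price: 30¢
Coin 1 (dime, 10¢): balance = 10¢
Coin 2 (nickel, 5¢): balance = 15¢
Coin 3 (quarter, 25¢): balance = 40¢
  → balance >= price → DISPENSE, change = 40 - 30 = 10¢

Answer: DISPENSED after coin 3, change 10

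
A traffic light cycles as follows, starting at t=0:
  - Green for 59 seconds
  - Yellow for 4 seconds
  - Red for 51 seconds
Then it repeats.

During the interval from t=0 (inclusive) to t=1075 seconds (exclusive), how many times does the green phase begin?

Cycle = 59+4+51 = 114s
green phase starts at t = k*114 + 0 for k=0,1,2,...
Need k*114+0 < 1075 → k < 9.430
k ∈ {0, ..., 9} → 10 starts

Answer: 10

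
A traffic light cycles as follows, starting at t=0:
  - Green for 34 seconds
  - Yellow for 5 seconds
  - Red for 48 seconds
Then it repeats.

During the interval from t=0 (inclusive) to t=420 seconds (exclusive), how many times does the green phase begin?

Cycle = 34+5+48 = 87s
green phase starts at t = k*87 + 0 for k=0,1,2,...
Need k*87+0 < 420 → k < 4.828
k ∈ {0, ..., 4} → 5 starts

Answer: 5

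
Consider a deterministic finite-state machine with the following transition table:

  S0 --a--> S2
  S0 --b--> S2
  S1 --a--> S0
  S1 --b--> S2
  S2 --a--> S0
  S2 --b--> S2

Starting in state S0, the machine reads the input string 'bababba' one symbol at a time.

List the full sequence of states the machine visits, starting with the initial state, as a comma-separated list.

Answer: S0, S2, S0, S2, S0, S2, S2, S0

Derivation:
Start: S0
  read 'b': S0 --b--> S2
  read 'a': S2 --a--> S0
  read 'b': S0 --b--> S2
  read 'a': S2 --a--> S0
  read 'b': S0 --b--> S2
  read 'b': S2 --b--> S2
  read 'a': S2 --a--> S0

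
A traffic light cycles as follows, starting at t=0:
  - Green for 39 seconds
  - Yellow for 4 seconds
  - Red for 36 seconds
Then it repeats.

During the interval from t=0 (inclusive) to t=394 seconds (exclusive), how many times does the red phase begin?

Cycle = 39+4+36 = 79s
red phase starts at t = k*79 + 43 for k=0,1,2,...
Need k*79+43 < 394 → k < 4.443
k ∈ {0, ..., 4} → 5 starts

Answer: 5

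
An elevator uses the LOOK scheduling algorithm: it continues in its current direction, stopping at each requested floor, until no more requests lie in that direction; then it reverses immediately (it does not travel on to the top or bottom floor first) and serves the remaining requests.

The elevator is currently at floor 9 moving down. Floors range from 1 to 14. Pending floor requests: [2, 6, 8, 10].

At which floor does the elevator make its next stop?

Current floor: 9, direction: down
Requests above: [10]
Requests below: [2, 6, 8]
Moving down and requests lie below → nearest below is max([2, 6, 8]) = 8

Answer: 8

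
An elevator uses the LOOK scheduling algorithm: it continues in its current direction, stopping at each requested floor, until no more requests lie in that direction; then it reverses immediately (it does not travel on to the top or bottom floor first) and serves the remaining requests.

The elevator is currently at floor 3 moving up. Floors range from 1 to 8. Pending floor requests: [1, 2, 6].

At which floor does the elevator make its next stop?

Current floor: 3, direction: up
Requests above: [6]
Requests below: [1, 2]
Moving up and requests lie above → nearest above is min([6]) = 6

Answer: 6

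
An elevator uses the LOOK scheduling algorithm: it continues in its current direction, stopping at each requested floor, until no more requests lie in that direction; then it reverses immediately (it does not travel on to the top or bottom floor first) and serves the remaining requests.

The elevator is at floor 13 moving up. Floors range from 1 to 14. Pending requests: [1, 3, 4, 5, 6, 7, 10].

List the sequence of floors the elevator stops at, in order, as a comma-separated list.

Current: 13, moving UP
Serve above first (ascending): []
Then reverse, serve below (descending): [10, 7, 6, 5, 4, 3, 1]

Answer: 10, 7, 6, 5, 4, 3, 1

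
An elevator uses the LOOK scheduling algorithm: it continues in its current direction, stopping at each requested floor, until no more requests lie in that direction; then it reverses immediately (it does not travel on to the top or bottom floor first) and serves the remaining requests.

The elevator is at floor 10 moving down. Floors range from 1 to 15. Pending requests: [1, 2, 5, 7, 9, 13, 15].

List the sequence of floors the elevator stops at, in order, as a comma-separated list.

Answer: 9, 7, 5, 2, 1, 13, 15

Derivation:
Current: 10, moving DOWN
Serve below first (descending): [9, 7, 5, 2, 1]
Then reverse, serve above (ascending): [13, 15]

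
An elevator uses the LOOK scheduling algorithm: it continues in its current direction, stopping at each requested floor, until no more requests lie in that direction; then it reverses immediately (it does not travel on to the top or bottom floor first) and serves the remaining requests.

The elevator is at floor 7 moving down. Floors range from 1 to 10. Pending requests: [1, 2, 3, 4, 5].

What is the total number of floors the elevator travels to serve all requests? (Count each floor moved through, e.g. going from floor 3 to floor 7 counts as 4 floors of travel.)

Answer: 6

Derivation:
Start at floor 7 moving down, LOOK stop order: [5, 4, 3, 2, 1]
  7 → 5: |5-7| = 2, total = 2
  5 → 4: |4-5| = 1, total = 3
  4 → 3: |3-4| = 1, total = 4
  3 → 2: |2-3| = 1, total = 5
  2 → 1: |1-2| = 1, total = 6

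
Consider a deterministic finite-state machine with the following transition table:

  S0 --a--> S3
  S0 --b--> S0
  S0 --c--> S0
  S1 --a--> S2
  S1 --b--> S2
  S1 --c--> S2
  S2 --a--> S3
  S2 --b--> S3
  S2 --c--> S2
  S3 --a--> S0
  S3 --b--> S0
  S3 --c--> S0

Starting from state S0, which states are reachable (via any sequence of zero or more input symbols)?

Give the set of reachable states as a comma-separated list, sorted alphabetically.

Answer: S0, S3

Derivation:
BFS from S0:
  visit S0: S0--a-->S3 (new), S0--b-->S0 (seen), S0--c-->S0 (seen)
  visit S3: S3--a-->S0 (seen), S3--b-->S0 (seen), S3--c-->S0 (seen)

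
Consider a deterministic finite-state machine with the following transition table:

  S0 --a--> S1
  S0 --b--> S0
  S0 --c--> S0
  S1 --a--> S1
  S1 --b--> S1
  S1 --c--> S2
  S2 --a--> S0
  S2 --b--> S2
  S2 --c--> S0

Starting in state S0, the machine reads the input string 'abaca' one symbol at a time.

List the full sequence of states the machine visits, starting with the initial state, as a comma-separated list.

Start: S0
  read 'a': S0 --a--> S1
  read 'b': S1 --b--> S1
  read 'a': S1 --a--> S1
  read 'c': S1 --c--> S2
  read 'a': S2 --a--> S0

Answer: S0, S1, S1, S1, S2, S0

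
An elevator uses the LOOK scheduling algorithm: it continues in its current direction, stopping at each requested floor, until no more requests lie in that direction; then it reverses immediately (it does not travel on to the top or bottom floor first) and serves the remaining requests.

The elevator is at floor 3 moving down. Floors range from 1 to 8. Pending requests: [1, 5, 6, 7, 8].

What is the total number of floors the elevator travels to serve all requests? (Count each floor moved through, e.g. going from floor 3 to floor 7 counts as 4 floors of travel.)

Start at floor 3 moving down, LOOK stop order: [1, 5, 6, 7, 8]
  3 → 1: |1-3| = 2, total = 2
  1 → 5: |5-1| = 4, total = 6
  5 → 6: |6-5| = 1, total = 7
  6 → 7: |7-6| = 1, total = 8
  7 → 8: |8-7| = 1, total = 9

Answer: 9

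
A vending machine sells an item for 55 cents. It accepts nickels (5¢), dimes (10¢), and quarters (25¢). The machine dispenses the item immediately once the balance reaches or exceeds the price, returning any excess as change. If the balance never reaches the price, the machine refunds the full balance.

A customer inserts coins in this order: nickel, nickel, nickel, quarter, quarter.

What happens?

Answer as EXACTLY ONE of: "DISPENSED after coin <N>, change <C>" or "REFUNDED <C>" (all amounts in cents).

Answer: DISPENSED after coin 5, change 10

Derivation:
Price: 55¢
Coin 1 (nickel, 5¢): balance = 5¢
Coin 2 (nickel, 5¢): balance = 10¢
Coin 3 (nickel, 5¢): balance = 15¢
Coin 4 (quarter, 25¢): balance = 40¢
Coin 5 (quarter, 25¢): balance = 65¢
  → balance >= price → DISPENSE, change = 65 - 55 = 10¢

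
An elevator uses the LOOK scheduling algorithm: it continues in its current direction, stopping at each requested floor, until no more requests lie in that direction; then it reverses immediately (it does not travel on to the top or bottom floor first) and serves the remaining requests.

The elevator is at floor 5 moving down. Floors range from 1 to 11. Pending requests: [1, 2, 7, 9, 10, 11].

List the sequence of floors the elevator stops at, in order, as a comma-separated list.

Answer: 2, 1, 7, 9, 10, 11

Derivation:
Current: 5, moving DOWN
Serve below first (descending): [2, 1]
Then reverse, serve above (ascending): [7, 9, 10, 11]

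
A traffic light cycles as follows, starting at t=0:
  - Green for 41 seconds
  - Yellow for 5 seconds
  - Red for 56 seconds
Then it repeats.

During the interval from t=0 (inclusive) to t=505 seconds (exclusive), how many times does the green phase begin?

Cycle = 41+5+56 = 102s
green phase starts at t = k*102 + 0 for k=0,1,2,...
Need k*102+0 < 505 → k < 4.951
k ∈ {0, ..., 4} → 5 starts

Answer: 5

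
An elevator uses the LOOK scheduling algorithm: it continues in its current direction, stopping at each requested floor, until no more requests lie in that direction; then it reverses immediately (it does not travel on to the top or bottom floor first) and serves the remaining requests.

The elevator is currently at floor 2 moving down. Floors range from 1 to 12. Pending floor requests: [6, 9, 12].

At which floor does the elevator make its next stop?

Current floor: 2, direction: down
Requests above: [6, 9, 12]
Requests below: []
Moving down but no requests below → reverse; nearest above is min([6, 9, 12]) = 6

Answer: 6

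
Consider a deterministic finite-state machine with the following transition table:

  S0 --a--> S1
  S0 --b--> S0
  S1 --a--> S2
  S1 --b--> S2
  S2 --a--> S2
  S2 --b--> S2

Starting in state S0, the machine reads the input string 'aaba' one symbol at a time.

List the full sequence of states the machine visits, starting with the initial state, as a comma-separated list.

Start: S0
  read 'a': S0 --a--> S1
  read 'a': S1 --a--> S2
  read 'b': S2 --b--> S2
  read 'a': S2 --a--> S2

Answer: S0, S1, S2, S2, S2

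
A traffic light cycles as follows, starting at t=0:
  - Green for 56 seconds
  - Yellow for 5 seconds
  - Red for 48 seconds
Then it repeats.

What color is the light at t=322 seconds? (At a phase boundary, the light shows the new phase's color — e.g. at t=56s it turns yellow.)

Answer: red

Derivation:
Cycle length = 56 + 5 + 48 = 109s
t = 322, phase_t = 322 mod 109 = 104
104 >= 61 → RED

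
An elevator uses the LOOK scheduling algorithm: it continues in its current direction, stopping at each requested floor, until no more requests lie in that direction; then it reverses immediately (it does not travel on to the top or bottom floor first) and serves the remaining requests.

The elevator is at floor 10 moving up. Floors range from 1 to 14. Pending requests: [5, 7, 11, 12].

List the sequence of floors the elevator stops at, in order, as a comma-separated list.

Answer: 11, 12, 7, 5

Derivation:
Current: 10, moving UP
Serve above first (ascending): [11, 12]
Then reverse, serve below (descending): [7, 5]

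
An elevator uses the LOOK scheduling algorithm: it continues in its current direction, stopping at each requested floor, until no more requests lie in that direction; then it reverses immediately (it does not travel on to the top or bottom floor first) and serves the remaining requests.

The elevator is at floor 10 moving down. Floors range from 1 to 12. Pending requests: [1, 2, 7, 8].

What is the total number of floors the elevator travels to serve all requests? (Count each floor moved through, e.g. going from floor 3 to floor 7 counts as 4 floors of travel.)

Start at floor 10 moving down, LOOK stop order: [8, 7, 2, 1]
  10 → 8: |8-10| = 2, total = 2
  8 → 7: |7-8| = 1, total = 3
  7 → 2: |2-7| = 5, total = 8
  2 → 1: |1-2| = 1, total = 9

Answer: 9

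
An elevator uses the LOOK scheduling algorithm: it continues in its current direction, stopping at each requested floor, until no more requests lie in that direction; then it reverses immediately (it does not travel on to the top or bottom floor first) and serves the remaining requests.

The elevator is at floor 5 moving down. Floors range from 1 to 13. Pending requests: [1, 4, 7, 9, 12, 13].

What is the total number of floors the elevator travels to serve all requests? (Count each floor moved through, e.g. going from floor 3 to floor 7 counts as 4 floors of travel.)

Answer: 16

Derivation:
Start at floor 5 moving down, LOOK stop order: [4, 1, 7, 9, 12, 13]
  5 → 4: |4-5| = 1, total = 1
  4 → 1: |1-4| = 3, total = 4
  1 → 7: |7-1| = 6, total = 10
  7 → 9: |9-7| = 2, total = 12
  9 → 12: |12-9| = 3, total = 15
  12 → 13: |13-12| = 1, total = 16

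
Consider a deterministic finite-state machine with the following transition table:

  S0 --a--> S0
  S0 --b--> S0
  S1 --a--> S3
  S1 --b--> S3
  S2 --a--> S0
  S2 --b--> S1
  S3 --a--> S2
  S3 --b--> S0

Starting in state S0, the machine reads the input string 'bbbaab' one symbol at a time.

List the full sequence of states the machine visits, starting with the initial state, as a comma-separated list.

Answer: S0, S0, S0, S0, S0, S0, S0

Derivation:
Start: S0
  read 'b': S0 --b--> S0
  read 'b': S0 --b--> S0
  read 'b': S0 --b--> S0
  read 'a': S0 --a--> S0
  read 'a': S0 --a--> S0
  read 'b': S0 --b--> S0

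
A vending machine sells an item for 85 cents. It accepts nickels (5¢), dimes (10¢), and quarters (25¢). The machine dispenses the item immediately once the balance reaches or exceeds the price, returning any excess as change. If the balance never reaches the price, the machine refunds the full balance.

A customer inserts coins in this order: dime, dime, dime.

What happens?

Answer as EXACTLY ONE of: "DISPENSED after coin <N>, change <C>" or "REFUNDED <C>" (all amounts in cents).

Answer: REFUNDED 30

Derivation:
Price: 85¢
Coin 1 (dime, 10¢): balance = 10¢
Coin 2 (dime, 10¢): balance = 20¢
Coin 3 (dime, 10¢): balance = 30¢
All coins inserted, balance 30¢ < price 85¢ → REFUND 30¢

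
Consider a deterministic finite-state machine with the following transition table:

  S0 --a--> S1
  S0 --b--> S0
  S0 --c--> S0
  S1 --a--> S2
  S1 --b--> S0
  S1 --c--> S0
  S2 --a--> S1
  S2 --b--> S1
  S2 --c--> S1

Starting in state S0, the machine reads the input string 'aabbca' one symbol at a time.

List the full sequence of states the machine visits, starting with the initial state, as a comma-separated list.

Answer: S0, S1, S2, S1, S0, S0, S1

Derivation:
Start: S0
  read 'a': S0 --a--> S1
  read 'a': S1 --a--> S2
  read 'b': S2 --b--> S1
  read 'b': S1 --b--> S0
  read 'c': S0 --c--> S0
  read 'a': S0 --a--> S1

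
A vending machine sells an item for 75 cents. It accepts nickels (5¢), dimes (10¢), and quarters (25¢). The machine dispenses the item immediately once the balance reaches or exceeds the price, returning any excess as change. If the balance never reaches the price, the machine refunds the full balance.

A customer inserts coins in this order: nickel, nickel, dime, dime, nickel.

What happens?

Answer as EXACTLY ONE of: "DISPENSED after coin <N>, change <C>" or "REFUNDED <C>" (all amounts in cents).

Price: 75¢
Coin 1 (nickel, 5¢): balance = 5¢
Coin 2 (nickel, 5¢): balance = 10¢
Coin 3 (dime, 10¢): balance = 20¢
Coin 4 (dime, 10¢): balance = 30¢
Coin 5 (nickel, 5¢): balance = 35¢
All coins inserted, balance 35¢ < price 75¢ → REFUND 35¢

Answer: REFUNDED 35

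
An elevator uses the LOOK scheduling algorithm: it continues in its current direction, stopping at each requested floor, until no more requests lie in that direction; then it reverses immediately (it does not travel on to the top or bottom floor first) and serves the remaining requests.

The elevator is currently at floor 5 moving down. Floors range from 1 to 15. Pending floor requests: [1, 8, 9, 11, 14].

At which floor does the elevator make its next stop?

Answer: 1

Derivation:
Current floor: 5, direction: down
Requests above: [8, 9, 11, 14]
Requests below: [1]
Moving down and requests lie below → nearest below is max([1]) = 1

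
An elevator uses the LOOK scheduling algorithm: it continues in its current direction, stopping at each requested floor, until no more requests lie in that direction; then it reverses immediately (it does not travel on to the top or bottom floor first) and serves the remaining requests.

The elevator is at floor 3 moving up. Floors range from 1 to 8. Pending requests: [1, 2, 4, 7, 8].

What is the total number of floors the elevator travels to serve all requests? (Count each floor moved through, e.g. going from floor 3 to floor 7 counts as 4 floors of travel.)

Answer: 12

Derivation:
Start at floor 3 moving up, LOOK stop order: [4, 7, 8, 2, 1]
  3 → 4: |4-3| = 1, total = 1
  4 → 7: |7-4| = 3, total = 4
  7 → 8: |8-7| = 1, total = 5
  8 → 2: |2-8| = 6, total = 11
  2 → 1: |1-2| = 1, total = 12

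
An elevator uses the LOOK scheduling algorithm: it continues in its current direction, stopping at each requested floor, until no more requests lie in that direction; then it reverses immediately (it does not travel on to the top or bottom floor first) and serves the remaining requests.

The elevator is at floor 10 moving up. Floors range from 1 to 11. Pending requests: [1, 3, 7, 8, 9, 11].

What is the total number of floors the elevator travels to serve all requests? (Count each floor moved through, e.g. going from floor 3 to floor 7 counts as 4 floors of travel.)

Start at floor 10 moving up, LOOK stop order: [11, 9, 8, 7, 3, 1]
  10 → 11: |11-10| = 1, total = 1
  11 → 9: |9-11| = 2, total = 3
  9 → 8: |8-9| = 1, total = 4
  8 → 7: |7-8| = 1, total = 5
  7 → 3: |3-7| = 4, total = 9
  3 → 1: |1-3| = 2, total = 11

Answer: 11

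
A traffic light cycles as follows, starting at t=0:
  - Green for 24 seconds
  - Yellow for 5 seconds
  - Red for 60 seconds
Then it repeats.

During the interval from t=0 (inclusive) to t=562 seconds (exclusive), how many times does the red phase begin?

Answer: 6

Derivation:
Cycle = 24+5+60 = 89s
red phase starts at t = k*89 + 29 for k=0,1,2,...
Need k*89+29 < 562 → k < 5.989
k ∈ {0, ..., 5} → 6 starts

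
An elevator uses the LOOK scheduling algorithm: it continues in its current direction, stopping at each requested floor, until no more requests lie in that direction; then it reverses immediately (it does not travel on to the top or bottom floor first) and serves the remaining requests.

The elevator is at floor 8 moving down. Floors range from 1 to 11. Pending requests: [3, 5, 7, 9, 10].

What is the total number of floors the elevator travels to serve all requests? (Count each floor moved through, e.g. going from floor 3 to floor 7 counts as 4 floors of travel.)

Start at floor 8 moving down, LOOK stop order: [7, 5, 3, 9, 10]
  8 → 7: |7-8| = 1, total = 1
  7 → 5: |5-7| = 2, total = 3
  5 → 3: |3-5| = 2, total = 5
  3 → 9: |9-3| = 6, total = 11
  9 → 10: |10-9| = 1, total = 12

Answer: 12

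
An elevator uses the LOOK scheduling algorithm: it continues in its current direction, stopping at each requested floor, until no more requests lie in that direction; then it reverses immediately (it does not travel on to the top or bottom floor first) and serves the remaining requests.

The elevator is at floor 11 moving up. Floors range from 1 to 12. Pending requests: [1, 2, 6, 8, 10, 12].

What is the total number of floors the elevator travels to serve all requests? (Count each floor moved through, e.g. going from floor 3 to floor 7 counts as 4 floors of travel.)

Start at floor 11 moving up, LOOK stop order: [12, 10, 8, 6, 2, 1]
  11 → 12: |12-11| = 1, total = 1
  12 → 10: |10-12| = 2, total = 3
  10 → 8: |8-10| = 2, total = 5
  8 → 6: |6-8| = 2, total = 7
  6 → 2: |2-6| = 4, total = 11
  2 → 1: |1-2| = 1, total = 12

Answer: 12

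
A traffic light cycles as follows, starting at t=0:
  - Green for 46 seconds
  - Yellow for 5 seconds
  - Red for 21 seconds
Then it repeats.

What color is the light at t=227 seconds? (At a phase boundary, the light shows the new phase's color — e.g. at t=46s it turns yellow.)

Cycle length = 46 + 5 + 21 = 72s
t = 227, phase_t = 227 mod 72 = 11
11 < 46 (green end) → GREEN

Answer: green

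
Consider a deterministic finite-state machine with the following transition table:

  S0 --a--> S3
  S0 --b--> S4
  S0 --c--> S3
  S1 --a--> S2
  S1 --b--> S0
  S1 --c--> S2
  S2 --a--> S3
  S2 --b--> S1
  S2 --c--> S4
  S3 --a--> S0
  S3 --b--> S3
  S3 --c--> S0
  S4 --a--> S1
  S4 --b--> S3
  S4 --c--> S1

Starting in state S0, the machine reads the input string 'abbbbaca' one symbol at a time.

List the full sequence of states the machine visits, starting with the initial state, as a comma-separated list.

Answer: S0, S3, S3, S3, S3, S3, S0, S3, S0

Derivation:
Start: S0
  read 'a': S0 --a--> S3
  read 'b': S3 --b--> S3
  read 'b': S3 --b--> S3
  read 'b': S3 --b--> S3
  read 'b': S3 --b--> S3
  read 'a': S3 --a--> S0
  read 'c': S0 --c--> S3
  read 'a': S3 --a--> S0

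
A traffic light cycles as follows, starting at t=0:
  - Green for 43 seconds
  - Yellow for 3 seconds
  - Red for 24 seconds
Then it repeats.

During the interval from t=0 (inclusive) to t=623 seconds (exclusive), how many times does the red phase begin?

Answer: 9

Derivation:
Cycle = 43+3+24 = 70s
red phase starts at t = k*70 + 46 for k=0,1,2,...
Need k*70+46 < 623 → k < 8.243
k ∈ {0, ..., 8} → 9 starts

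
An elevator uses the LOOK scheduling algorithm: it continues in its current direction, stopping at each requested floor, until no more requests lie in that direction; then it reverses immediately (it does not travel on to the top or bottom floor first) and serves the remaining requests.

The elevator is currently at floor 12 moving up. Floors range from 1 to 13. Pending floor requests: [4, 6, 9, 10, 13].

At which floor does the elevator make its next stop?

Answer: 13

Derivation:
Current floor: 12, direction: up
Requests above: [13]
Requests below: [4, 6, 9, 10]
Moving up and requests lie above → nearest above is min([13]) = 13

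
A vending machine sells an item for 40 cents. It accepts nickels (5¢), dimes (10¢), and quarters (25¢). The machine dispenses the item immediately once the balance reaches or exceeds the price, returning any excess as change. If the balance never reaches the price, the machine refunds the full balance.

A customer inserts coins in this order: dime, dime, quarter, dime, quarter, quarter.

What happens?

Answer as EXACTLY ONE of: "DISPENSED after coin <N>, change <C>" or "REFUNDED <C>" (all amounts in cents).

Price: 40¢
Coin 1 (dime, 10¢): balance = 10¢
Coin 2 (dime, 10¢): balance = 20¢
Coin 3 (quarter, 25¢): balance = 45¢
  → balance >= price → DISPENSE, change = 45 - 40 = 5¢

Answer: DISPENSED after coin 3, change 5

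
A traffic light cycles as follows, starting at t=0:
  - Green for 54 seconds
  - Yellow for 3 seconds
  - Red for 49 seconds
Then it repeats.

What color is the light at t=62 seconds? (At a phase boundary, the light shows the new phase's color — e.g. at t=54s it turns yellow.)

Cycle length = 54 + 3 + 49 = 106s
t = 62, phase_t = 62 mod 106 = 62
62 >= 57 → RED

Answer: red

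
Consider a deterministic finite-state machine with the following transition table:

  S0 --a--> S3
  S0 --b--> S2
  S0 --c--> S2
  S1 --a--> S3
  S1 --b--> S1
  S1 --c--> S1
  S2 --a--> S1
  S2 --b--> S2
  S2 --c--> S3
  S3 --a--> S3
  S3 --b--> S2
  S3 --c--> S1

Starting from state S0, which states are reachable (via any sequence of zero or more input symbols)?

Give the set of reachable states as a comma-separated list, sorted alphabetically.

Answer: S0, S1, S2, S3

Derivation:
BFS from S0:
  visit S0: S0--a-->S3 (new), S0--b-->S2 (new), S0--c-->S2 (seen)
  visit S3: S3--a-->S3 (seen), S3--b-->S2 (seen), S3--c-->S1 (new)
  visit S2: S2--a-->S1 (seen), S2--b-->S2 (seen), S2--c-->S3 (seen)
  visit S1: S1--a-->S3 (seen), S1--b-->S1 (seen), S1--c-->S1 (seen)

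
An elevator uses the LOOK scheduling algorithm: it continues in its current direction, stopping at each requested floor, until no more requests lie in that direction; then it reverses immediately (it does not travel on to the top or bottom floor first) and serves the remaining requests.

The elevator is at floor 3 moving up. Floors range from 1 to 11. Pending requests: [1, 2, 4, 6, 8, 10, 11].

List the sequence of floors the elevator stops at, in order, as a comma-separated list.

Current: 3, moving UP
Serve above first (ascending): [4, 6, 8, 10, 11]
Then reverse, serve below (descending): [2, 1]

Answer: 4, 6, 8, 10, 11, 2, 1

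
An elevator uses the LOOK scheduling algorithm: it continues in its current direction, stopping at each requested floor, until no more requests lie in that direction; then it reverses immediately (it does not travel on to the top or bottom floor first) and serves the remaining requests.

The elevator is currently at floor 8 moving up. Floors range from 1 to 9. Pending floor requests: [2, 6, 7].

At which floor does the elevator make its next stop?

Answer: 7

Derivation:
Current floor: 8, direction: up
Requests above: []
Requests below: [2, 6, 7]
Moving up but no requests above → reverse; nearest below is max([2, 6, 7]) = 7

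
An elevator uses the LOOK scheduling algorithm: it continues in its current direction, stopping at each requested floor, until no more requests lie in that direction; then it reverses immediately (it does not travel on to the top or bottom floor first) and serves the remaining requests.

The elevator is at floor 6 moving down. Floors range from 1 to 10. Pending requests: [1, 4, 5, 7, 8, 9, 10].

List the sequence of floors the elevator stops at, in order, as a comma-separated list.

Answer: 5, 4, 1, 7, 8, 9, 10

Derivation:
Current: 6, moving DOWN
Serve below first (descending): [5, 4, 1]
Then reverse, serve above (ascending): [7, 8, 9, 10]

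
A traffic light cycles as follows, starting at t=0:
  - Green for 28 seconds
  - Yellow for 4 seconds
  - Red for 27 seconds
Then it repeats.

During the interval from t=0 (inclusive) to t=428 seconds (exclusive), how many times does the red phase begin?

Cycle = 28+4+27 = 59s
red phase starts at t = k*59 + 32 for k=0,1,2,...
Need k*59+32 < 428 → k < 6.712
k ∈ {0, ..., 6} → 7 starts

Answer: 7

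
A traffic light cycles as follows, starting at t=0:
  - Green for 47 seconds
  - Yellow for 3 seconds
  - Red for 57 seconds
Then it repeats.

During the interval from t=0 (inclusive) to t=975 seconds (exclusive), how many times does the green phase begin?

Answer: 10

Derivation:
Cycle = 47+3+57 = 107s
green phase starts at t = k*107 + 0 for k=0,1,2,...
Need k*107+0 < 975 → k < 9.112
k ∈ {0, ..., 9} → 10 starts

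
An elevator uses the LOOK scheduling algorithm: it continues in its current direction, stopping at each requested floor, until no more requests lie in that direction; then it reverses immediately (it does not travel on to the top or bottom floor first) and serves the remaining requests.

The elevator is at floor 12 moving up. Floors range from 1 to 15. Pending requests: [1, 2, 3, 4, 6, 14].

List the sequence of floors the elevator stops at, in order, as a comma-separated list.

Current: 12, moving UP
Serve above first (ascending): [14]
Then reverse, serve below (descending): [6, 4, 3, 2, 1]

Answer: 14, 6, 4, 3, 2, 1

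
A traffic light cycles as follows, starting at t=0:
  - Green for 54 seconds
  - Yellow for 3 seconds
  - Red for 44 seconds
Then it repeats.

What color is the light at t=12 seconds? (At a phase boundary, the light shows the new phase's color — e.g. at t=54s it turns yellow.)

Cycle length = 54 + 3 + 44 = 101s
t = 12, phase_t = 12 mod 101 = 12
12 < 54 (green end) → GREEN

Answer: green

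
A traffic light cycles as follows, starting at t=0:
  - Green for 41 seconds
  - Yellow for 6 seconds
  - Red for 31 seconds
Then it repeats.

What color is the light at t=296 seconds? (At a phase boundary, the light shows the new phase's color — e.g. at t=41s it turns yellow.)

Answer: red

Derivation:
Cycle length = 41 + 6 + 31 = 78s
t = 296, phase_t = 296 mod 78 = 62
62 >= 47 → RED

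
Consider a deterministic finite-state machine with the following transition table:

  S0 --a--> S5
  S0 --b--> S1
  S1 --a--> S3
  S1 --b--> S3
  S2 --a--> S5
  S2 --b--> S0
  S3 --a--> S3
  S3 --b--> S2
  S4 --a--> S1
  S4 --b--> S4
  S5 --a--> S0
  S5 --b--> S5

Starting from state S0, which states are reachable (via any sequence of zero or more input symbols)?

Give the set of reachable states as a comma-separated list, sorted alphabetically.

Answer: S0, S1, S2, S3, S5

Derivation:
BFS from S0:
  visit S0: S0--a-->S5 (new), S0--b-->S1 (new)
  visit S5: S5--a-->S0 (seen), S5--b-->S5 (seen)
  visit S1: S1--a-->S3 (new), S1--b-->S3 (seen)
  visit S3: S3--a-->S3 (seen), S3--b-->S2 (new)
  visit S2: S2--a-->S5 (seen), S2--b-->S0 (seen)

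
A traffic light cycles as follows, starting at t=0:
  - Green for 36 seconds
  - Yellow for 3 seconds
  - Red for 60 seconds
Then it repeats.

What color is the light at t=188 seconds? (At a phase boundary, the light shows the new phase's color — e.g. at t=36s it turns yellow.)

Cycle length = 36 + 3 + 60 = 99s
t = 188, phase_t = 188 mod 99 = 89
89 >= 39 → RED

Answer: red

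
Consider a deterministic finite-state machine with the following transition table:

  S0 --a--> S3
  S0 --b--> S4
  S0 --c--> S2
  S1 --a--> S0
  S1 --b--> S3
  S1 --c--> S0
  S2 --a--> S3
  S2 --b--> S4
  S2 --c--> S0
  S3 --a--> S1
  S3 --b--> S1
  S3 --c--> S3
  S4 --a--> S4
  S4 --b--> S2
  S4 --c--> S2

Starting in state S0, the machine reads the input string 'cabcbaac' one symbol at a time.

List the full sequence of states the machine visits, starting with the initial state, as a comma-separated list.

Start: S0
  read 'c': S0 --c--> S2
  read 'a': S2 --a--> S3
  read 'b': S3 --b--> S1
  read 'c': S1 --c--> S0
  read 'b': S0 --b--> S4
  read 'a': S4 --a--> S4
  read 'a': S4 --a--> S4
  read 'c': S4 --c--> S2

Answer: S0, S2, S3, S1, S0, S4, S4, S4, S2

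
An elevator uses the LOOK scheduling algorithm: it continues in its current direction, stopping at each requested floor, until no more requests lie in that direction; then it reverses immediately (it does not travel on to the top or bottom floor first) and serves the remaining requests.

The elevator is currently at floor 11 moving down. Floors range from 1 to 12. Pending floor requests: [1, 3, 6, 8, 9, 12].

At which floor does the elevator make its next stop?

Answer: 9

Derivation:
Current floor: 11, direction: down
Requests above: [12]
Requests below: [1, 3, 6, 8, 9]
Moving down and requests lie below → nearest below is max([1, 3, 6, 8, 9]) = 9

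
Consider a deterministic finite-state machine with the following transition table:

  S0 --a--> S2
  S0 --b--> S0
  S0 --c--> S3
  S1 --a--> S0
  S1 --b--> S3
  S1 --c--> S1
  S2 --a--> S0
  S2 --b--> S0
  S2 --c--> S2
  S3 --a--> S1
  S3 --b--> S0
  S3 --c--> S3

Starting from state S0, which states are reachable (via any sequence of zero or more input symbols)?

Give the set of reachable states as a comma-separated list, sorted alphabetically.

Answer: S0, S1, S2, S3

Derivation:
BFS from S0:
  visit S0: S0--a-->S2 (new), S0--b-->S0 (seen), S0--c-->S3 (new)
  visit S2: S2--a-->S0 (seen), S2--b-->S0 (seen), S2--c-->S2 (seen)
  visit S3: S3--a-->S1 (new), S3--b-->S0 (seen), S3--c-->S3 (seen)
  visit S1: S1--a-->S0 (seen), S1--b-->S3 (seen), S1--c-->S1 (seen)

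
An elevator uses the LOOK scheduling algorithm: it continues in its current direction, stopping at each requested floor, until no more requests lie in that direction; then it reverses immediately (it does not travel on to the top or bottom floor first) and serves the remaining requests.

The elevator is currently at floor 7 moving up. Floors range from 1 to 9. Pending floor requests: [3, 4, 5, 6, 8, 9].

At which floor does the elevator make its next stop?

Answer: 8

Derivation:
Current floor: 7, direction: up
Requests above: [8, 9]
Requests below: [3, 4, 5, 6]
Moving up and requests lie above → nearest above is min([8, 9]) = 8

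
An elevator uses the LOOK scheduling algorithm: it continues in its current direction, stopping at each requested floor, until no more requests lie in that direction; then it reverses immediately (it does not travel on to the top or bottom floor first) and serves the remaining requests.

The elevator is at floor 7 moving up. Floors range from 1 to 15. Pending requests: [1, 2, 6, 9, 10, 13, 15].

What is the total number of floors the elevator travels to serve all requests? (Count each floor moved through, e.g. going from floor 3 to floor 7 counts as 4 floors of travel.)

Answer: 22

Derivation:
Start at floor 7 moving up, LOOK stop order: [9, 10, 13, 15, 6, 2, 1]
  7 → 9: |9-7| = 2, total = 2
  9 → 10: |10-9| = 1, total = 3
  10 → 13: |13-10| = 3, total = 6
  13 → 15: |15-13| = 2, total = 8
  15 → 6: |6-15| = 9, total = 17
  6 → 2: |2-6| = 4, total = 21
  2 → 1: |1-2| = 1, total = 22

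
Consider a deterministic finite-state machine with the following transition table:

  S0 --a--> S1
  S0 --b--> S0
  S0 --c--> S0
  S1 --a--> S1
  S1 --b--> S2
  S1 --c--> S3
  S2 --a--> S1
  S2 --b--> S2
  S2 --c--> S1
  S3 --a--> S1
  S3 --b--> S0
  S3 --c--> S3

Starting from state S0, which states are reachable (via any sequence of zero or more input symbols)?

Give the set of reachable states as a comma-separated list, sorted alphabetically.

BFS from S0:
  visit S0: S0--a-->S1 (new), S0--b-->S0 (seen), S0--c-->S0 (seen)
  visit S1: S1--a-->S1 (seen), S1--b-->S2 (new), S1--c-->S3 (new)
  visit S2: S2--a-->S1 (seen), S2--b-->S2 (seen), S2--c-->S1 (seen)
  visit S3: S3--a-->S1 (seen), S3--b-->S0 (seen), S3--c-->S3 (seen)

Answer: S0, S1, S2, S3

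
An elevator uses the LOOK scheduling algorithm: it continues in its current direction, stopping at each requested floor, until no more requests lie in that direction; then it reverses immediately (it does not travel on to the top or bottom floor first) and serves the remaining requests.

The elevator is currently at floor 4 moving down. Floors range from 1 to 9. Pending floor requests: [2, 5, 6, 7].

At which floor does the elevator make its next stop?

Answer: 2

Derivation:
Current floor: 4, direction: down
Requests above: [5, 6, 7]
Requests below: [2]
Moving down and requests lie below → nearest below is max([2]) = 2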